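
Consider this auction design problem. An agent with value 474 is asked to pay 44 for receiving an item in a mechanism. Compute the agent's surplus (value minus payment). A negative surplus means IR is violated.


Step 1: Surplus = value - payment = 474 - 44 = 430
Step 2: IR is satisfied (surplus >= 0)

430


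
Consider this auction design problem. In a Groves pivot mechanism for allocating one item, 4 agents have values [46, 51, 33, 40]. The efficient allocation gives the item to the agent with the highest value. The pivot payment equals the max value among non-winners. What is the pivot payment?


Step 1: The efficient winner is agent 1 with value 51
Step 2: Other agents' values: [46, 33, 40]
Step 3: Pivot payment = max(others) = 46
Step 4: The winner pays 46

46


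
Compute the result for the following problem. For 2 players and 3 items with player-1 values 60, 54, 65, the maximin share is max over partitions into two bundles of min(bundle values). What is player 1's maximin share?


Step 1: Item values = 60, 54, 65
Step 2: Enumerate all 2-bundle partitions and take the smaller bundle:
  Partition 1: {60} vs {54,65} -> bundles 60, 119; min = 60
  Partition 2: {54} vs {60,65} -> bundles 54, 125; min = 54
  Partition 3: {65} vs {60,54} -> bundles 65, 114; min = 65
Step 3: MMS = max(60, 54, 65) = 65

65


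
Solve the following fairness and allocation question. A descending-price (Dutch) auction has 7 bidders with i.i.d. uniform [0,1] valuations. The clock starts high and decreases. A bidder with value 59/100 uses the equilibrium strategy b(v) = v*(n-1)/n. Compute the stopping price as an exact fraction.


Step 1: Dutch auctions are strategically equivalent to first-price auctions
Step 2: The equilibrium bid is b(v) = v*(n-1)/n
Step 3: b = 59/100 * 6/7
Step 4: b = 177/350

177/350


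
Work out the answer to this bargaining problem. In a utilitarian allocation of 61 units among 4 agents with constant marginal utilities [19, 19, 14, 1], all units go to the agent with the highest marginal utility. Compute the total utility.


Step 1: The marginal utilities are [19, 19, 14, 1]
Step 2: The highest marginal utility is 19
Step 3: All 61 units go to that agent
Step 4: Total utility = 19 * 61 = 1159

1159


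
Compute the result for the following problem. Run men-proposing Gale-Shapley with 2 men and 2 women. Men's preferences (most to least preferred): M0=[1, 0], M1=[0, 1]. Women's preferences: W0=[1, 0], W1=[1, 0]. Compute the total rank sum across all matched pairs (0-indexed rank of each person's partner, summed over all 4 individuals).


Step 1: Run Gale-Shapley (men propose, women hold best offer):
  M0 proposes to W1; she accepts
  M1 proposes to W0; she accepts
Step 2: Final matching: W0-M1, W1-M0
Step 3: 0-indexed ranks (man's rank of his match, then woman's): 0 + 0 + 0 + 1
Step 4: Total rank sum = 1

1


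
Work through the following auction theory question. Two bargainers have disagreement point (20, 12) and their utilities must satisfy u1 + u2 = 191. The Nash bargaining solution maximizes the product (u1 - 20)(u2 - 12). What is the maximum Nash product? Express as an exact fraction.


Step 1: The Nash solution splits surplus symmetrically above the disagreement point
Step 2: u1 = (total + d1 - d2)/2 = (191 + 20 - 12)/2 = 199/2
Step 3: u2 = (total - d1 + d2)/2 = (191 - 20 + 12)/2 = 183/2
Step 4: Nash product = (199/2 - 20) * (183/2 - 12)
Step 5: = 159/2 * 159/2 = 25281/4

25281/4


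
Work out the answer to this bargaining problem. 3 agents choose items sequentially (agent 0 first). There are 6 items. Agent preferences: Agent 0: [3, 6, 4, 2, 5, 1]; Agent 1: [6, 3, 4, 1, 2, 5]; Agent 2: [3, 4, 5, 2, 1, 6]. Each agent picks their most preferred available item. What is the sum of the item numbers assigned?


Step 1: Agent 0 picks item 3
Step 2: Agent 1 picks item 6
Step 3: Agent 2 picks item 4
Step 4: Sum = 3 + 6 + 4 = 13

13


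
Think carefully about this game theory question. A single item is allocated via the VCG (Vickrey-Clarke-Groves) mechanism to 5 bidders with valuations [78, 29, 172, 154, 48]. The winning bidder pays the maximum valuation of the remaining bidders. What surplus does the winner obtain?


Step 1: The winner is the agent with the highest value: agent 2 with value 172
Step 2: Values of other agents: [78, 29, 154, 48]
Step 3: VCG payment = max of others' values = 154
Step 4: Surplus = 172 - 154 = 18

18


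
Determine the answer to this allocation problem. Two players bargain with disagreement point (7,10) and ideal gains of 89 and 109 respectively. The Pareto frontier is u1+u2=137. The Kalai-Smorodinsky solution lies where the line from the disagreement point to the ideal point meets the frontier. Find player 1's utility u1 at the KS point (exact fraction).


Step 1: At the KS point, (u1-d1)/r1 = (u2-d2)/r2 = t and u1+u2 = 137
Step 2: u1 = d1 + r1*t and u2 = d2 + r2*t, so (d1 + r1*t) + (d2 + r2*t) = 137
Step 3: t = (137 - 7 - 10)/(89 + 109) = 120/198 = 20/33
Step 4: u1 = d1 + r1*t = 7 + 89 * 20/33 = 2011/33
Step 5: (Check: u2 = d2 + r2*t = 2510/33; u1+u2 = 2011/33 + 2510/33 = 137, on the frontier.)

2011/33


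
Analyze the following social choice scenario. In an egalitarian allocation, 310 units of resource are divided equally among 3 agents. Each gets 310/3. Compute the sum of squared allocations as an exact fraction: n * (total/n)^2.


Step 1: Each agent's share = 310/3
Step 2: Square of each share = (310/3)^2 = 96100/9
Step 3: Sum of squares = 3 * 96100/9 = 96100/3

96100/3


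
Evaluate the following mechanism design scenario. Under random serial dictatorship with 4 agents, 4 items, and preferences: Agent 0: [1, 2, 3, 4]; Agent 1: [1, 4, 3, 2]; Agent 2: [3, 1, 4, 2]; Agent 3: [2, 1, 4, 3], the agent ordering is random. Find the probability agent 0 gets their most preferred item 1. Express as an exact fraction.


Step 1: Agent 0 wants item 1
Step 2: There are 24 possible orderings of agents
Step 3: In 12 orderings, agent 0 gets item 1
Step 4: Probability = 12/24 = 1/2

1/2


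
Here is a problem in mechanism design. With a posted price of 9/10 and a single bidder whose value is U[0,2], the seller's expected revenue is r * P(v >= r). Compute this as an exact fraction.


Step 1: Posted price r = 9/10, value support [0,2]
Step 2: P(v >= r) = (2 - 9/10)/2 = 11/20
Step 3: Expected revenue = r * P(v >= r) = 9/10 * 11/20
Step 4: Revenue = 99/200

99/200


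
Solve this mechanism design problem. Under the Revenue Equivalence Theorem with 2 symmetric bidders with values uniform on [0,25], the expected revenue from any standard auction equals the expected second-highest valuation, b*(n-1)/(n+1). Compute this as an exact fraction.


Step 1: By Revenue Equivalence, expected revenue = b*(n-1)/(n+1)
Step 2: Substituting n = 2, b = 25
Step 3: Revenue = 25*(2-1)/(2+1) = 25*1/3
Step 4: Revenue = 25/3

25/3


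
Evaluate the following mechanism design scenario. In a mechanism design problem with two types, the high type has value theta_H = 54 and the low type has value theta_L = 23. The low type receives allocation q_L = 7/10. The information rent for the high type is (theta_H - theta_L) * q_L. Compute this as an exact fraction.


Step 1: theta_H - theta_L = 54 - 23 = 31
Step 2: Information rent = (theta_H - theta_L) * q_L
Step 3: = 31 * 7/10
Step 4: = 217/10

217/10


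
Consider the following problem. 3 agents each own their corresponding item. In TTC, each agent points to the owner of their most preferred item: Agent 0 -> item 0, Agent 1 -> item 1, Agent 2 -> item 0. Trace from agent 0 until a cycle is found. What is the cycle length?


Step 1: Trace the pointer graph from agent 0: 0 -> 0
Step 2: A cycle is detected when we revisit agent 0
Step 3: The cycle is: 0 -> 0
Step 4: Cycle length = 1

1


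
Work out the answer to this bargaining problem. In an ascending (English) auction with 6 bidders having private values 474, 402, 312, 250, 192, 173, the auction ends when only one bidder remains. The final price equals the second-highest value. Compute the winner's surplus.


Step 1: Identify the highest value: 474
Step 2: Identify the second-highest value: 402
Step 3: The final price = second-highest value = 402
Step 4: Surplus = 474 - 402 = 72

72


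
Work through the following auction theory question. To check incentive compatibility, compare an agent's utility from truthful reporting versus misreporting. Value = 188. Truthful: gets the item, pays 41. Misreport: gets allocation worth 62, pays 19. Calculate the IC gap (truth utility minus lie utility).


Step 1: U(truth) = value - payment = 188 - 41 = 147
Step 2: U(lie) = allocation - payment = 62 - 19 = 43
Step 3: IC gap = 147 - 43 = 104

104


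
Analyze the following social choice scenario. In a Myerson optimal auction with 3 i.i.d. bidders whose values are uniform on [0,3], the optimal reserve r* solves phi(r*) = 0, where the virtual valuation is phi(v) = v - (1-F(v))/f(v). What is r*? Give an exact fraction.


Step 1: For U[0,3], F(v) = v/3 and f(v) = 1/3
Step 2: phi(v) = v - (1 - v/3)/(1/3) = v - (3 - v) = 2v - 3
Step 3: Set phi(r*) = 0: 2r* - 3 = 0
Step 4: r* = 3/2 (the number of bidders n = 3 does not enter)

3/2


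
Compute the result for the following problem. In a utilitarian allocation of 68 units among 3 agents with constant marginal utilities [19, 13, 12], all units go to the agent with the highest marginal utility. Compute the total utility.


Step 1: The marginal utilities are [19, 13, 12]
Step 2: The highest marginal utility is 19
Step 3: All 68 units go to that agent
Step 4: Total utility = 19 * 68 = 1292

1292


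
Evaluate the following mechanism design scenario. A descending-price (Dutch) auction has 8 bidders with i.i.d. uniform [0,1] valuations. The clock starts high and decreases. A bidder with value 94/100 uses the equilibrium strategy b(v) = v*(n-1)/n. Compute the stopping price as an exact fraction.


Step 1: Dutch auctions are strategically equivalent to first-price auctions
Step 2: The equilibrium bid is b(v) = v*(n-1)/n
Step 3: b = 47/50 * 7/8
Step 4: b = 329/400

329/400


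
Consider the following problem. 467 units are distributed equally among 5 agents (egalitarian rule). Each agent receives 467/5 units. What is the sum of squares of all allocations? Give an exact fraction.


Step 1: Each agent's share = 467/5
Step 2: Square of each share = (467/5)^2 = 218089/25
Step 3: Sum of squares = 5 * 218089/25 = 218089/5

218089/5


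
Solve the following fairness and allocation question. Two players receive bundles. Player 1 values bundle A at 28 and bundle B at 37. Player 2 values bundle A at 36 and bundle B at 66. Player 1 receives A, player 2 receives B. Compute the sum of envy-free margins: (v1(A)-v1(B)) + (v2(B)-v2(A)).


Step 1: Player 1's margin = v1(A) - v1(B) = 28 - 37 = -9
Step 2: Player 2's margin = v2(B) - v2(A) = 66 - 36 = 30
Step 3: Total margin = -9 + 30 = 21

21


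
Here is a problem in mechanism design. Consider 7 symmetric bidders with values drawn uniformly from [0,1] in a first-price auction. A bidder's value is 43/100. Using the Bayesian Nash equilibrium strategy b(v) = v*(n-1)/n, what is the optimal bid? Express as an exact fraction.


Step 1: The symmetric BNE bidding function is b(v) = v * (n-1) / n
Step 2: Substitute v = 43/100 and n = 7
Step 3: b = 43/100 * 6/7
Step 4: b = 129/350

129/350


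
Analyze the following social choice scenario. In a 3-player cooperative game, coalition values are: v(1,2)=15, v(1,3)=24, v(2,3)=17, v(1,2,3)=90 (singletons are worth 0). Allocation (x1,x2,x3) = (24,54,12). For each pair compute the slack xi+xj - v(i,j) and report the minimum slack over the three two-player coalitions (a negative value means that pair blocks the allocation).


Step 1: Slack for coalition (1,2): x1+x2 - v12 = 78 - 15 = 63
Step 2: Slack for coalition (1,3): x1+x3 - v13 = 36 - 24 = 12
Step 3: Slack for coalition (2,3): x2+x3 - v23 = 66 - 17 = 49
Step 4: Minimum slack = min(63, 12, 49) = 12, attained by (1,3); no pair can gain by deviating, so the allocation is in the core

12


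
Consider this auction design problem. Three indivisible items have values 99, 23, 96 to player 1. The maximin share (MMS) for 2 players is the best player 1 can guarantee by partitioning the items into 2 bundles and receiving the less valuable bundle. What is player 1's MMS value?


Step 1: Item values = 99, 23, 96
Step 2: Enumerate all 2-bundle partitions and take the smaller bundle:
  Partition 1: {99} vs {23,96} -> bundles 99, 119; min = 99
  Partition 2: {23} vs {99,96} -> bundles 23, 195; min = 23
  Partition 3: {96} vs {99,23} -> bundles 96, 122; min = 96
Step 3: MMS = max(99, 23, 96) = 99

99


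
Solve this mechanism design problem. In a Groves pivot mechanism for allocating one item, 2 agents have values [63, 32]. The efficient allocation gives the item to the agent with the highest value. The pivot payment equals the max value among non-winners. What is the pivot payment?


Step 1: The efficient winner is agent 0 with value 63
Step 2: Other agents' values: [32]
Step 3: Pivot payment = max(others) = 32
Step 4: The winner pays 32

32


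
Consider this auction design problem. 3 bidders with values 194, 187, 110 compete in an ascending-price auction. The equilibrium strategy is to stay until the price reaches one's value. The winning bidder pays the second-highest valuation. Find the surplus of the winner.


Step 1: Identify the highest value: 194
Step 2: Identify the second-highest value: 187
Step 3: The final price = second-highest value = 187
Step 4: Surplus = 194 - 187 = 7

7


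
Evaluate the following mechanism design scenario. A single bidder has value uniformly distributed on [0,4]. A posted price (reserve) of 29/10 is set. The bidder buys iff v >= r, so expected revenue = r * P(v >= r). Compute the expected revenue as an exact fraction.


Step 1: Posted price r = 29/10, value support [0,4]
Step 2: P(v >= r) = (4 - 29/10)/4 = 11/40
Step 3: Expected revenue = r * P(v >= r) = 29/10 * 11/40
Step 4: Revenue = 319/400

319/400


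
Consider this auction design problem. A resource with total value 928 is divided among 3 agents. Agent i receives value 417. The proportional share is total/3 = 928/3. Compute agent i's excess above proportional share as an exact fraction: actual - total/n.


Step 1: Proportional share = 928/3
Step 2: Agent's actual allocation = 417
Step 3: Excess = 417 - 928/3 = 323/3

323/3


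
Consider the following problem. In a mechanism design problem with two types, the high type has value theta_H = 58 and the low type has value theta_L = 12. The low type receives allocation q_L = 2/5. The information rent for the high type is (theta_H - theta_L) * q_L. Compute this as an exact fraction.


Step 1: theta_H - theta_L = 58 - 12 = 46
Step 2: Information rent = (theta_H - theta_L) * q_L
Step 3: = 46 * 2/5
Step 4: = 92/5

92/5


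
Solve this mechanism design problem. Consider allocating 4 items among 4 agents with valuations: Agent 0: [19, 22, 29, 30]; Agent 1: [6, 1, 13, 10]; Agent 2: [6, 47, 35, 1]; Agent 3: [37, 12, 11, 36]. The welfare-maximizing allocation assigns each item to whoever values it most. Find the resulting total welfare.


Step 1: For each item, find the maximum value among all agents.
Step 2: Item 0 -> Agent 3 (value 37)
Step 3: Item 1 -> Agent 2 (value 47)
Step 4: Item 2 -> Agent 2 (value 35)
Step 5: Item 3 -> Agent 3 (value 36)
Step 6: Total welfare = 37 + 47 + 35 + 36 = 155

155


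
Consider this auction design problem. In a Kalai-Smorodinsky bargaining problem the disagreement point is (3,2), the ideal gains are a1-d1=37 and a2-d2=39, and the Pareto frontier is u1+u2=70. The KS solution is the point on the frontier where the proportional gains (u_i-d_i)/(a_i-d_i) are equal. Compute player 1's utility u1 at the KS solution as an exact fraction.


Step 1: At the KS point, (u1-d1)/r1 = (u2-d2)/r2 = t and u1+u2 = 70
Step 2: u1 = d1 + r1*t and u2 = d2 + r2*t, so (d1 + r1*t) + (d2 + r2*t) = 70
Step 3: t = (70 - 3 - 2)/(37 + 39) = 65/76
Step 4: u1 = d1 + r1*t = 3 + 37 * 65/76 = 2633/76
Step 5: (Check: u2 = d2 + r2*t = 2687/76; u1+u2 = 2633/76 + 2687/76 = 70, on the frontier.)

2633/76


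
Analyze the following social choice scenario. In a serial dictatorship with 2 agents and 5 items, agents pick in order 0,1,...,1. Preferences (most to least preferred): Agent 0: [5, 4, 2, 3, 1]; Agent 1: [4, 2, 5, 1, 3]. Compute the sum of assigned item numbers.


Step 1: Agent 0 picks item 5
Step 2: Agent 1 picks item 4
Step 3: Sum = 5 + 4 = 9

9


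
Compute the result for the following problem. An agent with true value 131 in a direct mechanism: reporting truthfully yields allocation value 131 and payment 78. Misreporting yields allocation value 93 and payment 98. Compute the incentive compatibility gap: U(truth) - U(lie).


Step 1: U(truth) = value - payment = 131 - 78 = 53
Step 2: U(lie) = allocation - payment = 93 - 98 = -5
Step 3: IC gap = 53 - (-5) = 58

58


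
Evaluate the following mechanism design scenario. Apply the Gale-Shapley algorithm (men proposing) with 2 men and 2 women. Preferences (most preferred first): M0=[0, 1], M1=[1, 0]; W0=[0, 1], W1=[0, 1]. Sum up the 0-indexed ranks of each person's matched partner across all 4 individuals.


Step 1: Run Gale-Shapley (men propose, women hold best offer):
  M0 proposes to W0; she accepts
  M1 proposes to W1; she accepts
Step 2: Final matching: W0-M0, W1-M1
Step 3: 0-indexed ranks (man's rank of his match, then woman's): 0 + 0 + 0 + 1
Step 4: Total rank sum = 1

1


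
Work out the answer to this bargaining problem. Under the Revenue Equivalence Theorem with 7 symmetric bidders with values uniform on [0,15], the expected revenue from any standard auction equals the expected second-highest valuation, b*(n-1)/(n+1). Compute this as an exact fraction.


Step 1: By Revenue Equivalence, expected revenue = b*(n-1)/(n+1)
Step 2: Substituting n = 7, b = 15
Step 3: Revenue = 15*(7-1)/(7+1) = 15*6/8
Step 4: Revenue = 90/8 = 45/4

45/4


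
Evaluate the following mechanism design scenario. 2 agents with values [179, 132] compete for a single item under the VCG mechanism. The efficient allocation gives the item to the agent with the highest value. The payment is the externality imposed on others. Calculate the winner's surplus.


Step 1: The winner is the agent with the highest value: agent 0 with value 179
Step 2: Values of other agents: [132]
Step 3: VCG payment = max of others' values = 132
Step 4: Surplus = 179 - 132 = 47

47


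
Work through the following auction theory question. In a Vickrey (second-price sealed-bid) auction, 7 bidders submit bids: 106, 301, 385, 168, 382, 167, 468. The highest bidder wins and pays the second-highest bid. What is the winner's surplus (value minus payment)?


Step 1: Sort bids in descending order: 468, 385, 382, 301, 168, 167, 106
Step 2: The winning bid is the highest: 468
Step 3: The payment equals the second-highest bid: 385
Step 4: Surplus = winner's bid - payment = 468 - 385 = 83

83


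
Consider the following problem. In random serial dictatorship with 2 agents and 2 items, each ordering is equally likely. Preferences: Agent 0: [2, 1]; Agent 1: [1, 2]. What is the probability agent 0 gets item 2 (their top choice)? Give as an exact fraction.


Step 1: Agent 0 wants item 2
Step 2: There are 2 possible orderings of agents
Step 3: In 2 orderings, agent 0 gets item 2
Step 4: Probability = 2/2 = 1

1


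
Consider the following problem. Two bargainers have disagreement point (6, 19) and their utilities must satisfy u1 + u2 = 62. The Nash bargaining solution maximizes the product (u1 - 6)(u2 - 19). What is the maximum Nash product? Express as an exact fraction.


Step 1: The Nash solution splits surplus symmetrically above the disagreement point
Step 2: u1 = (total + d1 - d2)/2 = (62 + 6 - 19)/2 = 49/2
Step 3: u2 = (total - d1 + d2)/2 = (62 - 6 + 19)/2 = 75/2
Step 4: Nash product = (49/2 - 6) * (75/2 - 19)
Step 5: = 37/2 * 37/2 = 1369/4

1369/4


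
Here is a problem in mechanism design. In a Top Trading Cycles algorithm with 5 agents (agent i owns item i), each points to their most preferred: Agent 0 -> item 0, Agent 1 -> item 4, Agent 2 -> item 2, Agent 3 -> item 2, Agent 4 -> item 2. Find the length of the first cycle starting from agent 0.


Step 1: Trace the pointer graph from agent 0: 0 -> 0
Step 2: A cycle is detected when we revisit agent 0
Step 3: The cycle is: 0 -> 0
Step 4: Cycle length = 1

1


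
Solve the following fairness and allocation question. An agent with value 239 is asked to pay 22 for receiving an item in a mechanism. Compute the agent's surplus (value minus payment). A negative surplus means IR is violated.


Step 1: Surplus = value - payment = 239 - 22 = 217
Step 2: IR is satisfied (surplus >= 0)

217


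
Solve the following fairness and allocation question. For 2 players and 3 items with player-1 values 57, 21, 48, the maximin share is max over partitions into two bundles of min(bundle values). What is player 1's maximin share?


Step 1: Item values = 57, 21, 48
Step 2: Enumerate all 2-bundle partitions and take the smaller bundle:
  Partition 1: {57} vs {21,48} -> bundles 57, 69; min = 57
  Partition 2: {21} vs {57,48} -> bundles 21, 105; min = 21
  Partition 3: {48} vs {57,21} -> bundles 48, 78; min = 48
Step 3: MMS = max(57, 21, 48) = 57

57


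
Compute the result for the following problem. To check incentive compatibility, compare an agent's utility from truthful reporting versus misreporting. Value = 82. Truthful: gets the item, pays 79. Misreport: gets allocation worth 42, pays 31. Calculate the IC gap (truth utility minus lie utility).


Step 1: U(truth) = value - payment = 82 - 79 = 3
Step 2: U(lie) = allocation - payment = 42 - 31 = 11
Step 3: IC gap = 3 - 11 = -8

-8


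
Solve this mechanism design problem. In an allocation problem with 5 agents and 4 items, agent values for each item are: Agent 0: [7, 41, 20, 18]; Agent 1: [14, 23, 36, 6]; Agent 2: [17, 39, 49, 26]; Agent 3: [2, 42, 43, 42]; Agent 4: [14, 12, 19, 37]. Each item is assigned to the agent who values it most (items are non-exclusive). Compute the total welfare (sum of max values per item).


Step 1: For each item, find the maximum value among all agents.
Step 2: Item 0 -> Agent 2 (value 17)
Step 3: Item 1 -> Agent 3 (value 42)
Step 4: Item 2 -> Agent 2 (value 49)
Step 5: Item 3 -> Agent 3 (value 42)
Step 6: Total welfare = 17 + 42 + 49 + 42 = 150

150


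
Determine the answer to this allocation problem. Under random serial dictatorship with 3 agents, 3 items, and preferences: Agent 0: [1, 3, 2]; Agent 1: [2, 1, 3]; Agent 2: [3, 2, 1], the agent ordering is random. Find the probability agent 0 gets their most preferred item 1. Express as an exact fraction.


Step 1: Agent 0 wants item 1
Step 2: There are 6 possible orderings of agents
Step 3: In 6 orderings, agent 0 gets item 1
Step 4: Probability = 6/6 = 1

1


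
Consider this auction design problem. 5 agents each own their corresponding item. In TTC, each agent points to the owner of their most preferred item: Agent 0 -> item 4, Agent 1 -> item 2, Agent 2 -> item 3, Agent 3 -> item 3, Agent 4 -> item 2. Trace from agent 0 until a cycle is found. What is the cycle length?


Step 1: Trace the pointer graph from agent 0: 0 -> 4 -> 2 -> 3 -> 3
Step 2: A cycle is detected when we revisit agent 3
Step 3: The cycle is: 3 -> 3
Step 4: Cycle length = 1

1


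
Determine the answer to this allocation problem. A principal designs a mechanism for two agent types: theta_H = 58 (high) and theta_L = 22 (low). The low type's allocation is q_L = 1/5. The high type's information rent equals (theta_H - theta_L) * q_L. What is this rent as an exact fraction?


Step 1: theta_H - theta_L = 58 - 22 = 36
Step 2: Information rent = (theta_H - theta_L) * q_L
Step 3: = 36 * 1/5
Step 4: = 36/5

36/5


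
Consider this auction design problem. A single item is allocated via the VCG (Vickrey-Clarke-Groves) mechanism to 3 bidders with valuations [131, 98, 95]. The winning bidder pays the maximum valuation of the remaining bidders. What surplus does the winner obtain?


Step 1: The winner is the agent with the highest value: agent 0 with value 131
Step 2: Values of other agents: [98, 95]
Step 3: VCG payment = max of others' values = 98
Step 4: Surplus = 131 - 98 = 33

33


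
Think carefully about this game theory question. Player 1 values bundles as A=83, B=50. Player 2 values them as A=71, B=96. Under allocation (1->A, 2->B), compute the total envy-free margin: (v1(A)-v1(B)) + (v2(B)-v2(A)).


Step 1: Player 1's margin = v1(A) - v1(B) = 83 - 50 = 33
Step 2: Player 2's margin = v2(B) - v2(A) = 96 - 71 = 25
Step 3: Total margin = 33 + 25 = 58

58


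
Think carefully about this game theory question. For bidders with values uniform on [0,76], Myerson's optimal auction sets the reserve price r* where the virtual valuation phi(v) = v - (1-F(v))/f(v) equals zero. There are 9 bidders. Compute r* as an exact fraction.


Step 1: For U[0,76], F(v) = v/76 and f(v) = 1/76
Step 2: phi(v) = v - (1 - v/76)/(1/76) = v - (76 - v) = 2v - 76
Step 3: Set phi(r*) = 0: 2r* - 76 = 0
Step 4: r* = 76/2 = 38 (the number of bidders n = 9 does not enter)

38


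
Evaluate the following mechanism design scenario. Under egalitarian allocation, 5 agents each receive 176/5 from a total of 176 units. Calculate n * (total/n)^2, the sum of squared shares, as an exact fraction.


Step 1: Each agent's share = 176/5
Step 2: Square of each share = (176/5)^2 = 30976/25
Step 3: Sum of squares = 5 * 30976/25 = 30976/5

30976/5


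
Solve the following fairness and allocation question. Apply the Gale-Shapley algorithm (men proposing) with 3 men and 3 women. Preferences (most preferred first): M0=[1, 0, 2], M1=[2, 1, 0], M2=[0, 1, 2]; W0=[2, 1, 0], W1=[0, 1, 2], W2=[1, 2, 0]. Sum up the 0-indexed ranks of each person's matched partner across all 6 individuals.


Step 1: Run Gale-Shapley (men propose, women hold best offer):
  M0 proposes to W1; she accepts
  M1 proposes to W2; she accepts
  M2 proposes to W0; she accepts
Step 2: Final matching: W0-M2, W1-M0, W2-M1
Step 3: 0-indexed ranks (man's rank of his match, then woman's): 0 + 0 + 0 + 0 + 0 + 0
Step 4: Total rank sum = 0

0


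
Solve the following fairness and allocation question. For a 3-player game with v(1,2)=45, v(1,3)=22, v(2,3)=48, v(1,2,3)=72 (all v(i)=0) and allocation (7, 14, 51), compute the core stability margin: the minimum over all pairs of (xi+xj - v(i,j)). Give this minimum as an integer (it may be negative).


Step 1: Slack for coalition (1,2): x1+x2 - v12 = 21 - 45 = -24
Step 2: Slack for coalition (1,3): x1+x3 - v13 = 58 - 22 = 36
Step 3: Slack for coalition (2,3): x2+x3 - v23 = 65 - 48 = 17
Step 4: Minimum slack = min(-24, 36, 17) = -24, attained by (1,2); coalition (1,2) can block (slack < 0), so the allocation is not in the core

-24


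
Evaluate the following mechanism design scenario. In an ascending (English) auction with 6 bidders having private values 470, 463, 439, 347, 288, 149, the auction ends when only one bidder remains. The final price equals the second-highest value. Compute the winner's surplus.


Step 1: Identify the highest value: 470
Step 2: Identify the second-highest value: 463
Step 3: The final price = second-highest value = 463
Step 4: Surplus = 470 - 463 = 7

7


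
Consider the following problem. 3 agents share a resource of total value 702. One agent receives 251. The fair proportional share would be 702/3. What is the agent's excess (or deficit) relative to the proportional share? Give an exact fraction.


Step 1: Proportional share = 702/3 = 234
Step 2: Agent's actual allocation = 251
Step 3: Excess = 251 - 234 = 17

17


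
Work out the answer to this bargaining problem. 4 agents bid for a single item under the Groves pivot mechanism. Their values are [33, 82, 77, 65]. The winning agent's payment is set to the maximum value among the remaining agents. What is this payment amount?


Step 1: The efficient winner is agent 1 with value 82
Step 2: Other agents' values: [33, 77, 65]
Step 3: Pivot payment = max(others) = 77
Step 4: The winner pays 77

77


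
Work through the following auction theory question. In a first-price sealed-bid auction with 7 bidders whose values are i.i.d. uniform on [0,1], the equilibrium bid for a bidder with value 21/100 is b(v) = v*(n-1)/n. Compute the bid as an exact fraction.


Step 1: The symmetric BNE bidding function is b(v) = v * (n-1) / n
Step 2: Substitute v = 21/100 and n = 7
Step 3: b = 21/100 * 6/7
Step 4: b = 9/50

9/50


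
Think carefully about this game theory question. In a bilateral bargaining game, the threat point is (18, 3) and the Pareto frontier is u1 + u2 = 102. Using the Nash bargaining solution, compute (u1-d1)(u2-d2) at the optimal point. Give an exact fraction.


Step 1: The Nash solution splits surplus symmetrically above the disagreement point
Step 2: u1 = (total + d1 - d2)/2 = (102 + 18 - 3)/2 = 117/2
Step 3: u2 = (total - d1 + d2)/2 = (102 - 18 + 3)/2 = 87/2
Step 4: Nash product = (117/2 - 18) * (87/2 - 3)
Step 5: = 81/2 * 81/2 = 6561/4

6561/4


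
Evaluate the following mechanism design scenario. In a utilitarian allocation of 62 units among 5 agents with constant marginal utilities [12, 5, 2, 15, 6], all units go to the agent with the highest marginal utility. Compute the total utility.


Step 1: The marginal utilities are [12, 5, 2, 15, 6]
Step 2: The highest marginal utility is 15
Step 3: All 62 units go to that agent
Step 4: Total utility = 15 * 62 = 930

930


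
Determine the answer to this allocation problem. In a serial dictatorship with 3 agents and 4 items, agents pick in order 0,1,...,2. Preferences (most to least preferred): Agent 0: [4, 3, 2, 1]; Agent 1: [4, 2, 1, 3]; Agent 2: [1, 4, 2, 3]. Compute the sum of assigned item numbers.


Step 1: Agent 0 picks item 4
Step 2: Agent 1 picks item 2
Step 3: Agent 2 picks item 1
Step 4: Sum = 4 + 2 + 1 = 7

7


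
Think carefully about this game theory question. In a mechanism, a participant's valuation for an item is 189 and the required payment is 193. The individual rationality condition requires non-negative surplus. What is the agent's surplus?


Step 1: Surplus = value - payment = 189 - 193 = -4
Step 2: IR is violated (surplus < 0)

-4


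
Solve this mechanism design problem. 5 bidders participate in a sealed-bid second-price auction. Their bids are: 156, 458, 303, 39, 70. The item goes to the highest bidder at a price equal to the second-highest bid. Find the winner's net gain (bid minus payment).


Step 1: Sort bids in descending order: 458, 303, 156, 70, 39
Step 2: The winning bid is the highest: 458
Step 3: The payment equals the second-highest bid: 303
Step 4: Surplus = winner's bid - payment = 458 - 303 = 155

155


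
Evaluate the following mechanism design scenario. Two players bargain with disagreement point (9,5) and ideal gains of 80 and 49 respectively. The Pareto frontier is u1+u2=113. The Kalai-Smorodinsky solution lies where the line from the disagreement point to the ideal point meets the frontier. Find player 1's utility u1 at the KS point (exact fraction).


Step 1: At the KS point, (u1-d1)/r1 = (u2-d2)/r2 = t and u1+u2 = 113
Step 2: u1 = d1 + r1*t and u2 = d2 + r2*t, so (d1 + r1*t) + (d2 + r2*t) = 113
Step 3: t = (113 - 9 - 5)/(80 + 49) = 99/129 = 33/43
Step 4: u1 = d1 + r1*t = 9 + 80 * 33/43 = 3027/43
Step 5: (Check: u2 = d2 + r2*t = 1832/43; u1+u2 = 3027/43 + 1832/43 = 113, on the frontier.)

3027/43


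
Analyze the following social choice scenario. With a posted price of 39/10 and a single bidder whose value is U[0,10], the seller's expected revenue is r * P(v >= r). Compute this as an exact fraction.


Step 1: Posted price r = 39/10, value support [0,10]
Step 2: P(v >= r) = (10 - 39/10)/10 = 61/100
Step 3: Expected revenue = r * P(v >= r) = 39/10 * 61/100
Step 4: Revenue = 2379/1000

2379/1000


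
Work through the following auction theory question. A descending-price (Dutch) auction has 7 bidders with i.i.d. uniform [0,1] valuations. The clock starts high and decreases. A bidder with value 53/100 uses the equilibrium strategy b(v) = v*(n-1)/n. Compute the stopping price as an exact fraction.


Step 1: Dutch auctions are strategically equivalent to first-price auctions
Step 2: The equilibrium bid is b(v) = v*(n-1)/n
Step 3: b = 53/100 * 6/7
Step 4: b = 159/350

159/350


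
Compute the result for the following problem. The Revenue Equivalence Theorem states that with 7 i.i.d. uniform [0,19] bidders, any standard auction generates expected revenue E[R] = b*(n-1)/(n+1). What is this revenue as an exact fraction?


Step 1: By Revenue Equivalence, expected revenue = b*(n-1)/(n+1)
Step 2: Substituting n = 7, b = 19
Step 3: Revenue = 19*(7-1)/(7+1) = 19*6/8
Step 4: Revenue = 114/8 = 57/4

57/4


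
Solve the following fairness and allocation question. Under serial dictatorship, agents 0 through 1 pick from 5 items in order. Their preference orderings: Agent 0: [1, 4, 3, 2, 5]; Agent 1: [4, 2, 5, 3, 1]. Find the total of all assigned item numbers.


Step 1: Agent 0 picks item 1
Step 2: Agent 1 picks item 4
Step 3: Sum = 1 + 4 = 5

5


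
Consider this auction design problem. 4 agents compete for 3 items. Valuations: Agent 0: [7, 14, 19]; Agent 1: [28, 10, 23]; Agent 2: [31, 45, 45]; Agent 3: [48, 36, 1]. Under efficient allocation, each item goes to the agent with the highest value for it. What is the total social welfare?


Step 1: For each item, find the maximum value among all agents.
Step 2: Item 0 -> Agent 3 (value 48)
Step 3: Item 1 -> Agent 2 (value 45)
Step 4: Item 2 -> Agent 2 (value 45)
Step 5: Total welfare = 48 + 45 + 45 = 138

138


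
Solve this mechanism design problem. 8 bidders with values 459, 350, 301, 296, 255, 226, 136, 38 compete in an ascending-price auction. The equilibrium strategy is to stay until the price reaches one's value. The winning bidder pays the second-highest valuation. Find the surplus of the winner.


Step 1: Identify the highest value: 459
Step 2: Identify the second-highest value: 350
Step 3: The final price = second-highest value = 350
Step 4: Surplus = 459 - 350 = 109

109


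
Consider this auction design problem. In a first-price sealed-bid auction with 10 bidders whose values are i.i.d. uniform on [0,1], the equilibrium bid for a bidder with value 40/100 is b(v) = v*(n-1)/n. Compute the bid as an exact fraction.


Step 1: The symmetric BNE bidding function is b(v) = v * (n-1) / n
Step 2: Substitute v = 2/5 and n = 10
Step 3: b = 2/5 * 9/10
Step 4: b = 9/25

9/25


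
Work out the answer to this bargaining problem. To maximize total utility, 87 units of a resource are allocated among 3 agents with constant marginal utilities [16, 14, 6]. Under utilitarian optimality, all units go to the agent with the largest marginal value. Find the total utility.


Step 1: The marginal utilities are [16, 14, 6]
Step 2: The highest marginal utility is 16
Step 3: All 87 units go to that agent
Step 4: Total utility = 16 * 87 = 1392

1392


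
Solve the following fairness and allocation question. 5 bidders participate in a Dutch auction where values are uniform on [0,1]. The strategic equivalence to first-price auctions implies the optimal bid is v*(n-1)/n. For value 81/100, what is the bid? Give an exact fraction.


Step 1: Dutch auctions are strategically equivalent to first-price auctions
Step 2: The equilibrium bid is b(v) = v*(n-1)/n
Step 3: b = 81/100 * 4/5
Step 4: b = 81/125

81/125


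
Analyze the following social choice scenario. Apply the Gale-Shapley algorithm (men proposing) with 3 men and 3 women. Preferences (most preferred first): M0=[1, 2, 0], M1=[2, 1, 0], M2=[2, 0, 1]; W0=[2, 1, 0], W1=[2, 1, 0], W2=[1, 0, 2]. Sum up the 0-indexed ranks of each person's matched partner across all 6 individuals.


Step 1: Run Gale-Shapley (men propose, women hold best offer):
  M0 proposes to W1; she accepts
  M1 proposes to W2; she accepts
  M2 proposes to W2; rejected
  M2 proposes to W0; she accepts
Step 2: Final matching: W0-M2, W1-M0, W2-M1
Step 3: 0-indexed ranks (man's rank of his match, then woman's): 1 + 0 + 0 + 2 + 0 + 0
Step 4: Total rank sum = 3

3


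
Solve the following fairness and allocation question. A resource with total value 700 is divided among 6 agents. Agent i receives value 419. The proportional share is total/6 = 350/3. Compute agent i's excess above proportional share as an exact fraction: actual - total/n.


Step 1: Proportional share = 700/6 = 350/3
Step 2: Agent's actual allocation = 419
Step 3: Excess = 419 - 350/3 = 907/3

907/3


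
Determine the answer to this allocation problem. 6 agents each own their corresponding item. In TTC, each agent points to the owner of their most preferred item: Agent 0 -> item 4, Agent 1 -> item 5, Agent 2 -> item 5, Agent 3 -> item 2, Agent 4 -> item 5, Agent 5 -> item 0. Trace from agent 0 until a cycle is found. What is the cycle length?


Step 1: Trace the pointer graph from agent 0: 0 -> 4 -> 5 -> 0
Step 2: A cycle is detected when we revisit agent 0
Step 3: The cycle is: 0 -> 4 -> 5 -> 0
Step 4: Cycle length = 3

3


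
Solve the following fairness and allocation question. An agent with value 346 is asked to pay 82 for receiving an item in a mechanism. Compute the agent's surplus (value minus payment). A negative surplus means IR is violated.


Step 1: Surplus = value - payment = 346 - 82 = 264
Step 2: IR is satisfied (surplus >= 0)

264


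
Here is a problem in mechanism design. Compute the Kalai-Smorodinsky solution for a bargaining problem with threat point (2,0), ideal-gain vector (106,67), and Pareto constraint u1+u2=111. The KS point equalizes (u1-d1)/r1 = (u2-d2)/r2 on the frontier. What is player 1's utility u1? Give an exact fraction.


Step 1: At the KS point, (u1-d1)/r1 = (u2-d2)/r2 = t and u1+u2 = 111
Step 2: u1 = d1 + r1*t and u2 = d2 + r2*t, so (d1 + r1*t) + (d2 + r2*t) = 111
Step 3: t = (111 - 2 - 0)/(106 + 67) = 109/173
Step 4: u1 = d1 + r1*t = 2 + 106 * 109/173 = 11900/173
Step 5: (Check: u2 = d2 + r2*t = 7303/173; u1+u2 = 11900/173 + 7303/173 = 111, on the frontier.)

11900/173


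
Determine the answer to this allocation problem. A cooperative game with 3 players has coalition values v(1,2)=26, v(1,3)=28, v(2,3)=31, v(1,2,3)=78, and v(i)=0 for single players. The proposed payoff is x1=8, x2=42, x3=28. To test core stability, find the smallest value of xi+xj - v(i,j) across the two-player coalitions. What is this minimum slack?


Step 1: Slack for coalition (1,2): x1+x2 - v12 = 50 - 26 = 24
Step 2: Slack for coalition (1,3): x1+x3 - v13 = 36 - 28 = 8
Step 3: Slack for coalition (2,3): x2+x3 - v23 = 70 - 31 = 39
Step 4: Minimum slack = min(24, 8, 39) = 8, attained by (1,3); no pair can gain by deviating, so the allocation is in the core

8


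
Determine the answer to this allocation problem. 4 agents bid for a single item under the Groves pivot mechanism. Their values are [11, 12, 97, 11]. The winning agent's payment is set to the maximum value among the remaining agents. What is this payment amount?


Step 1: The efficient winner is agent 2 with value 97
Step 2: Other agents' values: [11, 12, 11]
Step 3: Pivot payment = max(others) = 12
Step 4: The winner pays 12

12


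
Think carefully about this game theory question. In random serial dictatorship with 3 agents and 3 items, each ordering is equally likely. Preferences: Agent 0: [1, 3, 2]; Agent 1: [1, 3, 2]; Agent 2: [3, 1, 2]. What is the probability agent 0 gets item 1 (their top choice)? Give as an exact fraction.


Step 1: Agent 0 wants item 1
Step 2: There are 6 possible orderings of agents
Step 3: In 3 orderings, agent 0 gets item 1
Step 4: Probability = 3/6 = 1/2

1/2


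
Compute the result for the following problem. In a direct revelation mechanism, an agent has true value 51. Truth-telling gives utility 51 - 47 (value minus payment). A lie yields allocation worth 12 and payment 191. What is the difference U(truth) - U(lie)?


Step 1: U(truth) = value - payment = 51 - 47 = 4
Step 2: U(lie) = allocation - payment = 12 - 191 = -179
Step 3: IC gap = 4 - (-179) = 183

183
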